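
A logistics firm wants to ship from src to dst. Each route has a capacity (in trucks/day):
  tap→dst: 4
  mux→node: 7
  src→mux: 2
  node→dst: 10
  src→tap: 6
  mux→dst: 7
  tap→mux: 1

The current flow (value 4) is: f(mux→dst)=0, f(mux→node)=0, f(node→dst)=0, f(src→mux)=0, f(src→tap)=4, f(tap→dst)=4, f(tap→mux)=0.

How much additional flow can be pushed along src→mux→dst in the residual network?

Residual capacities along the path: src→mux: 2, mux→dst: 7.
Minimum is 2.

2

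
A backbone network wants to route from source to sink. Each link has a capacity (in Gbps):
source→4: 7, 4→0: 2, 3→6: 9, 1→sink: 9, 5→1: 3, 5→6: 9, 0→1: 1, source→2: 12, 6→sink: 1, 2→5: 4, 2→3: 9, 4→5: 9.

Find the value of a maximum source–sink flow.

Augment source→2→3→6→sink: bottleneck 1. Total 1.
Augment source→2→5→1→sink: bottleneck 3. Total 4.
Augment source→4→0→1→sink: bottleneck 1. Total 5.
No augmenting path remains in the residual graph.

5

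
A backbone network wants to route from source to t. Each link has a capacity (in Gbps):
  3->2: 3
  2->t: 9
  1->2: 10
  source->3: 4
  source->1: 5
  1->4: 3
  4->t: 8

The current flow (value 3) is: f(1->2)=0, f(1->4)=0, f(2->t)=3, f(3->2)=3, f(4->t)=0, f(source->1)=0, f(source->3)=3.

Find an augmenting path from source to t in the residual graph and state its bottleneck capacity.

source->1->2->t, bottleneck 5

Residual along source->1->2->t: source->1: 5, 1->2: 10, 2->t: 6.
Bottleneck = min = 5.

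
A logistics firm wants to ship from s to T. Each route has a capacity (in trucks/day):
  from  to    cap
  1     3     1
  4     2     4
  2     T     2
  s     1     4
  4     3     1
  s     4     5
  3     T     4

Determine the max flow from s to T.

4

Augment s->1->3->T: bottleneck 1. Total 1.
Augment s->4->3->T: bottleneck 1. Total 2.
Augment s->4->2->T: bottleneck 2. Total 4.
No augmenting path remains in the residual graph.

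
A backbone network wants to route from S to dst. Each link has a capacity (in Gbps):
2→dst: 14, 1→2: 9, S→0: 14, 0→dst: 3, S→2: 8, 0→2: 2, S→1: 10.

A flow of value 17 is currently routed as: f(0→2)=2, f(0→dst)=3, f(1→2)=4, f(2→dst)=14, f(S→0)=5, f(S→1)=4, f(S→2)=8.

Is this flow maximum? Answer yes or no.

Yes

Residual reachable from S: {0, 1, 2, S}; dst is not reachable.
Saturated cut: 0→dst, 2→dst with total capacity 17 = current flow value. Flow is maximum.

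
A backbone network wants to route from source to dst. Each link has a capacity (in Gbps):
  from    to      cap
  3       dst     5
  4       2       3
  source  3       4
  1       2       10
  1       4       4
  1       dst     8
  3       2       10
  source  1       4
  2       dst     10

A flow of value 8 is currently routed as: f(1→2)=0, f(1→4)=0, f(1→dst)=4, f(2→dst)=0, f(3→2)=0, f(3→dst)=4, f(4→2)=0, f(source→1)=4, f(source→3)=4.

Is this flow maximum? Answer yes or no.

Residual reachable from source: {source}; dst is not reachable.
Saturated cut: source→1, source→3 with total capacity 8 = current flow value. Flow is maximum.

Yes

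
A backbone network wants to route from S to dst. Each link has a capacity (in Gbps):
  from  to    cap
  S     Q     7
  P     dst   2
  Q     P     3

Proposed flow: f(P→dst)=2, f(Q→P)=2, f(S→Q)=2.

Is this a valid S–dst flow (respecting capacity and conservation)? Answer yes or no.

Yes

Every edge has 0 ≤ f(e) ≤ cap(e).
At each intermediate node, inflow equals outflow.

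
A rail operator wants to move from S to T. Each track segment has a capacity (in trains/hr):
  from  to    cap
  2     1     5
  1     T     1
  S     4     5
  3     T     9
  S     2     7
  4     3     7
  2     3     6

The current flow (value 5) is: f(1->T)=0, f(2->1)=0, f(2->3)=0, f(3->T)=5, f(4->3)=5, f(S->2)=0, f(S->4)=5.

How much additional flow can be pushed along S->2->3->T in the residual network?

Residual capacities along the path: S->2: 7, 2->3: 6, 3->T: 4.
Minimum is 4.

4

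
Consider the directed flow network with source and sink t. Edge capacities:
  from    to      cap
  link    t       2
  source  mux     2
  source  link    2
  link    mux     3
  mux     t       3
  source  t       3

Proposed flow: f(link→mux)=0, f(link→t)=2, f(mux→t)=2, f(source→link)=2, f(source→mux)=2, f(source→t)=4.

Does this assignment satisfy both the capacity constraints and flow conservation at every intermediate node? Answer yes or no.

No

Capacity violated on source→t: flow 4 > capacity 3.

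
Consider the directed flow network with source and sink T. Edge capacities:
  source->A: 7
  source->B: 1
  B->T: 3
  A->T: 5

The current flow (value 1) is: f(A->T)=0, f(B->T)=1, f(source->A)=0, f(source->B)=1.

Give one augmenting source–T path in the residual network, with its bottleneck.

source->A->T, bottleneck 5

Residual along source->A->T: source->A: 7, A->T: 5.
Bottleneck = min = 5.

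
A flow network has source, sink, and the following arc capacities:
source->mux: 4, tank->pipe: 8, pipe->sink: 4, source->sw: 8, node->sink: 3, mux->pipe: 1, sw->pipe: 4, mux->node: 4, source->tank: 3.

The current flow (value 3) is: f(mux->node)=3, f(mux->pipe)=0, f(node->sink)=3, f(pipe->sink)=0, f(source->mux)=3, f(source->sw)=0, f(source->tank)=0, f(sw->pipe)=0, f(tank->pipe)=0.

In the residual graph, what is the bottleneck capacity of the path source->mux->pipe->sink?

1

Residual capacities along the path: source->mux: 1, mux->pipe: 1, pipe->sink: 4.
Minimum is 1.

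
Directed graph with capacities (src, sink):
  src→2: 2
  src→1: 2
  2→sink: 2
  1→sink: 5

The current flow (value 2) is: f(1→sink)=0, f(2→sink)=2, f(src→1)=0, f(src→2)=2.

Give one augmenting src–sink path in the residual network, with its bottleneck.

src→1→sink, bottleneck 2

Residual along src→1→sink: src→1: 2, 1→sink: 5.
Bottleneck = min = 2.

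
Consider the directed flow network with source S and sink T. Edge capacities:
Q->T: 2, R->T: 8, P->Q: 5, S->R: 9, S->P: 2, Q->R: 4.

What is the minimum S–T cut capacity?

Max flow = 10 (via 2 augmenting paths).
In the residual at optimum, the set reachable from S is {R, S}.
Cut edges: S->P (cap 2), R->T (cap 8). Sum = 10.

10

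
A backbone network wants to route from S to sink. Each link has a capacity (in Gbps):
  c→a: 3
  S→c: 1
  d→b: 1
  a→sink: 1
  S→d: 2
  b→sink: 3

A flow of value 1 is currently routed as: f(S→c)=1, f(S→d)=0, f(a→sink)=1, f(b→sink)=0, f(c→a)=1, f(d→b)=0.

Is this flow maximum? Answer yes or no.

Residual path S→d→b→sink has bottleneck 1 > 0.
Pushing 1 along it raises the flow to 2, so the given flow is not maximum.

No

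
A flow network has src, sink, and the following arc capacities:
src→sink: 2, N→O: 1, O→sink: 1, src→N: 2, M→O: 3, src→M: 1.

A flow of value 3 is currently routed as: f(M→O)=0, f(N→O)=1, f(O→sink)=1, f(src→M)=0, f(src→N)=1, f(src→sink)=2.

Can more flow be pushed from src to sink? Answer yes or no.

Residual reachable from src: {M, N, O, src}; sink is not reachable.
Saturated cut: src→sink, O→sink with total capacity 3 = current flow value. Flow is maximum.

No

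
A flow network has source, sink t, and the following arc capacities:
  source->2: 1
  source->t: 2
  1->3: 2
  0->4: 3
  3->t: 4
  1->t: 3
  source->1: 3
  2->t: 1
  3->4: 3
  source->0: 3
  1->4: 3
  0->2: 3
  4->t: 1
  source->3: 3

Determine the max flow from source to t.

Augment source->t: bottleneck 2. Total 2.
Augment source->1->t: bottleneck 3. Total 5.
Augment source->3->t: bottleneck 3. Total 8.
Augment source->2->t: bottleneck 1. Total 9.
Augment source->0->4->t: bottleneck 1. Total 10.
No augmenting path remains in the residual graph.

10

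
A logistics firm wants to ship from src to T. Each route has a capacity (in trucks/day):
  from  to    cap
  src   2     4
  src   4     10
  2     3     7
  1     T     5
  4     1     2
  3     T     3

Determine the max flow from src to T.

5

Augment src→2→3→T: bottleneck 3. Total 3.
Augment src→4→1→T: bottleneck 2. Total 5.
No augmenting path remains in the residual graph.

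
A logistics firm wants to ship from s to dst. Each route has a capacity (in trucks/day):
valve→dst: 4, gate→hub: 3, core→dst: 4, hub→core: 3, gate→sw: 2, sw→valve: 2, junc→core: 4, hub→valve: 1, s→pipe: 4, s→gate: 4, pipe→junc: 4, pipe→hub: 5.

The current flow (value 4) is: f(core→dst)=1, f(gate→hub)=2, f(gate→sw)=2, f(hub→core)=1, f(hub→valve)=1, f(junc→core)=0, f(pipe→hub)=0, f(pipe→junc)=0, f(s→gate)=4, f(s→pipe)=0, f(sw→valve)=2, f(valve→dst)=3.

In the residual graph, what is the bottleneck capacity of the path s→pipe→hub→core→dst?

Residual capacities along the path: s→pipe: 4, pipe→hub: 5, hub→core: 2, core→dst: 3.
Minimum is 2.

2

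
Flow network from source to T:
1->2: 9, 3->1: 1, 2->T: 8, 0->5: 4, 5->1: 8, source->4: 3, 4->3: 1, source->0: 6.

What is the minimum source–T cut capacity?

Max flow = 5 (via 2 augmenting paths).
In the residual at optimum, the set reachable from source is {0, 4, source}.
Cut edges: 0->5 (cap 4), 4->3 (cap 1). Sum = 5.

5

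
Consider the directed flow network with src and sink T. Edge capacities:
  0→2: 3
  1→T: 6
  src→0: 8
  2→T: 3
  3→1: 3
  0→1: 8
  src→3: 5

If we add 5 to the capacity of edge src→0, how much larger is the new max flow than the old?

Original max flow = 9.
Edge src→0 does not cross the min cut (source side {0, 1, 3, src}), so extra capacity there cannot help.
New max flow = 9. Increase = 0.

0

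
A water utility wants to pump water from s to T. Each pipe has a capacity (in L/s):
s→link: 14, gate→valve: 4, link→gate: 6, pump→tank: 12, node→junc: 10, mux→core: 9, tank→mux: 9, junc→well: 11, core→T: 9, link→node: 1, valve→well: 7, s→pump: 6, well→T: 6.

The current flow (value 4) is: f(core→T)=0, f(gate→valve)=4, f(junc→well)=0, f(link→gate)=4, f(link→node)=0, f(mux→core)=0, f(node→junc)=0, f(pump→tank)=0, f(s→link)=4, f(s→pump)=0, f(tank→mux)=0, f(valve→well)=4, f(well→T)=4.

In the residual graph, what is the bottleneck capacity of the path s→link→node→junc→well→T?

1

Residual capacities along the path: s→link: 10, link→node: 1, node→junc: 10, junc→well: 11, well→T: 2.
Minimum is 1.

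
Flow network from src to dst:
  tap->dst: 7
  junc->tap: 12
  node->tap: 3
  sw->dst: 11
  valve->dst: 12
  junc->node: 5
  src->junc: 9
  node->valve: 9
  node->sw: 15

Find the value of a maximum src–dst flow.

9

Augment src->junc->tap->dst: bottleneck 7. Total 7.
Augment src->junc->node->sw->dst: bottleneck 2. Total 9.
No augmenting path remains in the residual graph.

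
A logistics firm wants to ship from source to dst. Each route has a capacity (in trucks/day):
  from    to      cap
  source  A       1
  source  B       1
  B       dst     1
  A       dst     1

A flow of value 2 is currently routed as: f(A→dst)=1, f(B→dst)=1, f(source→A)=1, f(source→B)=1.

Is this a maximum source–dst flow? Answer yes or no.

Yes

Residual reachable from source: {source}; dst is not reachable.
Saturated cut: source→A, source→B with total capacity 2 = current flow value. Flow is maximum.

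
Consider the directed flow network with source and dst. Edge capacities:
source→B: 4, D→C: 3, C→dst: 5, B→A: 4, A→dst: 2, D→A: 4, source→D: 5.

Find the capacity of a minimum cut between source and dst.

5

Max flow = 5 (via 2 augmenting paths).
In the residual at optimum, the set reachable from source is {A, B, D, source}.
Cut edges: D→C (cap 3), A→dst (cap 2). Sum = 5.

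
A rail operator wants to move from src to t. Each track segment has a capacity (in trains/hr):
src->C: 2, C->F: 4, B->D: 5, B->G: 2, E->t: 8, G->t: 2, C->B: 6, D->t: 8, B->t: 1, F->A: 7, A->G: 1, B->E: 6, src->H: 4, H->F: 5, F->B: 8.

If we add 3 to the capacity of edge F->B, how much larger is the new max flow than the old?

0

Original max flow = 6.
Edge F->B does not cross the min cut (source side {src}), so extra capacity there cannot help.
New max flow = 6. Increase = 0.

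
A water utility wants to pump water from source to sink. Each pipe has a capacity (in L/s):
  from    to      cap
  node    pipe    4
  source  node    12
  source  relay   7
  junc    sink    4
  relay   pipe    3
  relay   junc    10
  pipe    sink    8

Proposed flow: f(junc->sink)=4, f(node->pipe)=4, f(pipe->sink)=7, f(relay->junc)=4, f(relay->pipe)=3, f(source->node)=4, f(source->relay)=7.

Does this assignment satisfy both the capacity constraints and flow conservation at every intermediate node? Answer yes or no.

Yes

Every edge has 0 ≤ f(e) ≤ cap(e).
At each intermediate node, inflow equals outflow.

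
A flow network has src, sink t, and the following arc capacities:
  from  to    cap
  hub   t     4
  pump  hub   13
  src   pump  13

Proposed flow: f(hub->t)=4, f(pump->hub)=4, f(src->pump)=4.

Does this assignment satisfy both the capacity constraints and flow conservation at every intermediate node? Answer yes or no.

Yes

Every edge has 0 ≤ f(e) ≤ cap(e).
At each intermediate node, inflow equals outflow.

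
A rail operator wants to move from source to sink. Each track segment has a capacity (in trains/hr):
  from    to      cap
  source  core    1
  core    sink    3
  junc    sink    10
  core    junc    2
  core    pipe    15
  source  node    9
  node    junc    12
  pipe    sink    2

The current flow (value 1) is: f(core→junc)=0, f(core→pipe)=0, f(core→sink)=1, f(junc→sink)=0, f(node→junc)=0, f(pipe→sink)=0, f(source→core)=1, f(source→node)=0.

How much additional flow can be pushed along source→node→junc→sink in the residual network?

9

Residual capacities along the path: source→node: 9, node→junc: 12, junc→sink: 10.
Minimum is 9.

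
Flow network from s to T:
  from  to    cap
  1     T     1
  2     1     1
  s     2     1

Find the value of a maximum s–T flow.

Augment s->2->1->T: bottleneck 1. Total 1.
No augmenting path remains in the residual graph.

1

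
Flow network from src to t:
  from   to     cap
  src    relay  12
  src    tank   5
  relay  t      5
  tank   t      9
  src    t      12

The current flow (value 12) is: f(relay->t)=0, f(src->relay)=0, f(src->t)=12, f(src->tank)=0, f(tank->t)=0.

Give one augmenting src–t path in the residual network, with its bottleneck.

Residual along src->tank->t: src->tank: 5, tank->t: 9.
Bottleneck = min = 5.

src->tank->t, bottleneck 5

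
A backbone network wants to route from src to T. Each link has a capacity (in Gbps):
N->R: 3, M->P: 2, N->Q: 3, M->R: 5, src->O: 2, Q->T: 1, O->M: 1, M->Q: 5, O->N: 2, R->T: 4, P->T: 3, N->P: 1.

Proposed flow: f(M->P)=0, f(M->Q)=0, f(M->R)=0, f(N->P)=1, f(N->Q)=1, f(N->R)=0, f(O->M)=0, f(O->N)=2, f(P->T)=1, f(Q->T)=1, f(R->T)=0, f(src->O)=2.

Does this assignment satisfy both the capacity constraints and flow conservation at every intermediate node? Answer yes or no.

Yes

Every edge has 0 ≤ f(e) ≤ cap(e).
At each intermediate node, inflow equals outflow.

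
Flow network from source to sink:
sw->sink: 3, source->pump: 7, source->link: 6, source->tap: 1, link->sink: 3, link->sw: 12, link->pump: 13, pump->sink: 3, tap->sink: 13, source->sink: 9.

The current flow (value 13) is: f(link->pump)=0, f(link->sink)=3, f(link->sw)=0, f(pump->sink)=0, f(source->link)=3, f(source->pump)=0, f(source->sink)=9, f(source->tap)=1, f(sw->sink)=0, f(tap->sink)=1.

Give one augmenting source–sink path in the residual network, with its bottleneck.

source->pump->sink, bottleneck 3

Residual along source->pump->sink: source->pump: 7, pump->sink: 3.
Bottleneck = min = 3.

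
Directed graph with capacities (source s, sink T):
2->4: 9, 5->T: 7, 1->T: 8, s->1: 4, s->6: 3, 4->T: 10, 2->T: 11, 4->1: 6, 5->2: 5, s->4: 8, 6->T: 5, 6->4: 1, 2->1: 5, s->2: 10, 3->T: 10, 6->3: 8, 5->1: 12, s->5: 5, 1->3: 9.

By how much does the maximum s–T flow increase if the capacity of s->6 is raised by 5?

Original max flow = 30.
After raising cap(s->6), augmenting paths through that edge carry 5 more units.
New max flow = 35. Increase = 5.

5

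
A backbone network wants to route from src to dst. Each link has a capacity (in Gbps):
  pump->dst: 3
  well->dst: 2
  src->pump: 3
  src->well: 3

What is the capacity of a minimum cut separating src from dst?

5

Max flow = 5 (via 2 augmenting paths).
In the residual at optimum, the set reachable from src is {src, well}.
Cut edges: src->pump (cap 3), well->dst (cap 2). Sum = 5.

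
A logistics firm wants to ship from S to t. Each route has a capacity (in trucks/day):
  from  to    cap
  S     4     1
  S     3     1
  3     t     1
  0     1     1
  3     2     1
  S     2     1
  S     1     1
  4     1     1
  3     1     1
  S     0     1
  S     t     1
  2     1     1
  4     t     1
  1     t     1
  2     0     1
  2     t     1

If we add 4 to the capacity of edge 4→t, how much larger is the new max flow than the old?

Original max flow = 5.
Edge 4→t does not cross the min cut (source side {0, 1, S}), so extra capacity there cannot help.
New max flow = 5. Increase = 0.

0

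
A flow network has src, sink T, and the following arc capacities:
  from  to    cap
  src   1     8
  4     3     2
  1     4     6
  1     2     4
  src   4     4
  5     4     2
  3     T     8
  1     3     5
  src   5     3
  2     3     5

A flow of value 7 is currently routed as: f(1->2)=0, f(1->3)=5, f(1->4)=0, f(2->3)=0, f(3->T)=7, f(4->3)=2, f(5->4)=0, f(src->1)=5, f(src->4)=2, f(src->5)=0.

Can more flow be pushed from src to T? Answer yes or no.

Yes

Residual path src->1->2->3->T has bottleneck 1 > 0.
Pushing 1 along it raises the flow to 8, so the given flow is not maximum.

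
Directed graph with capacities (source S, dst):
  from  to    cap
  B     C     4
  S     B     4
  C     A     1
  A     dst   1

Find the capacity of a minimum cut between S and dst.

1

Max flow = 1 (via 1 augmenting path).
In the residual at optimum, the set reachable from S is {B, C, S}.
Cut edges: C->A (cap 1). Sum = 1.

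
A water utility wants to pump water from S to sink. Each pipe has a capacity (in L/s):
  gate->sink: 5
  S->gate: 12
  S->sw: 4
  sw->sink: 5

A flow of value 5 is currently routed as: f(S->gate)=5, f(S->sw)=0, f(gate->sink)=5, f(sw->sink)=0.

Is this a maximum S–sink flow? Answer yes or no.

No

Residual path S->sw->sink has bottleneck 4 > 0.
Pushing 4 along it raises the flow to 9, so the given flow is not maximum.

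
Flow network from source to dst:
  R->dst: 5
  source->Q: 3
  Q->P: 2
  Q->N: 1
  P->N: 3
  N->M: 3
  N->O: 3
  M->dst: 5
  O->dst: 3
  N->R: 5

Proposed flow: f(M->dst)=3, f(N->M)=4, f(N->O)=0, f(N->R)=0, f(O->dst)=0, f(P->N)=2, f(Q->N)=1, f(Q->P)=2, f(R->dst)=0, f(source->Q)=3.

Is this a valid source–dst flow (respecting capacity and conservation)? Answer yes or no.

No

Capacity violated on N->M: flow 4 > capacity 3.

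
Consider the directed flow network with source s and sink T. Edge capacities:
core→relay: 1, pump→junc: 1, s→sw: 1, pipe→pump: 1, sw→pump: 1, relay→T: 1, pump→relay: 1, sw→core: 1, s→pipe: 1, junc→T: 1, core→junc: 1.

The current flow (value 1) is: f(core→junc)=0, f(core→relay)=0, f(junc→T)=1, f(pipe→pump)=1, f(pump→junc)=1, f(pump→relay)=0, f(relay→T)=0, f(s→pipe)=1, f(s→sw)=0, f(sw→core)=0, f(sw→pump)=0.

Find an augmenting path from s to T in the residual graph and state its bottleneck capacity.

Residual along s→sw→core→relay→T: s→sw: 1, sw→core: 1, core→relay: 1, relay→T: 1.
Bottleneck = min = 1.

s→sw→core→relay→T, bottleneck 1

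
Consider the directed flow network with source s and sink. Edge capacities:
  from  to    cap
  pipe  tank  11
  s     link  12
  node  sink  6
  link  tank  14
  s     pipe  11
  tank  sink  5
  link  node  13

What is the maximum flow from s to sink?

Augment s->link->node->sink: bottleneck 6. Total 6.
Augment s->link->tank->sink: bottleneck 5. Total 11.
No augmenting path remains in the residual graph.

11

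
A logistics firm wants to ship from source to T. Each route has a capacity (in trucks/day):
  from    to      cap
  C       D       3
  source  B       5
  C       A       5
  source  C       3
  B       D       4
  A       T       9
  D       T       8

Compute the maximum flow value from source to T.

7

Augment source->B->D->T: bottleneck 4. Total 4.
Augment source->C->D->T: bottleneck 3. Total 7.
No augmenting path remains in the residual graph.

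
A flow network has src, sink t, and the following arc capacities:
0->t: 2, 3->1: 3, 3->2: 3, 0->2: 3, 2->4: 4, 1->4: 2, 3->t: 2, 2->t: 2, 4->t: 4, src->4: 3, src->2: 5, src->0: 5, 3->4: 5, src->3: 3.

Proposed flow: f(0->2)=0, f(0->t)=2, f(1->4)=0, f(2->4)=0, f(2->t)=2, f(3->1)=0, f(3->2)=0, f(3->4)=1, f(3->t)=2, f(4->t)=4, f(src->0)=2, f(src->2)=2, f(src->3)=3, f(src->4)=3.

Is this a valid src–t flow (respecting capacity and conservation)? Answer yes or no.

Yes

Every edge has 0 ≤ f(e) ≤ cap(e).
At each intermediate node, inflow equals outflow.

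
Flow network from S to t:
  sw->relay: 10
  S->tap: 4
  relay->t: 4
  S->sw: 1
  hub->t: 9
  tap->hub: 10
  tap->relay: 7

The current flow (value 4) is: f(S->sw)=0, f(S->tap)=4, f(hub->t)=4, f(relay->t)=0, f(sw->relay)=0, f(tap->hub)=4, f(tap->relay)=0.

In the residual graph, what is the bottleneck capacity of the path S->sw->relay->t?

Residual capacities along the path: S->sw: 1, sw->relay: 10, relay->t: 4.
Minimum is 1.

1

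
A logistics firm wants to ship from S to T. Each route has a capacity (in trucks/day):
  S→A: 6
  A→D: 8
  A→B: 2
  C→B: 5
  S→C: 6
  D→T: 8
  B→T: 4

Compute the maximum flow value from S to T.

Augment S→A→D→T: bottleneck 6. Total 6.
Augment S→C→B→T: bottleneck 4. Total 10.
No augmenting path remains in the residual graph.

10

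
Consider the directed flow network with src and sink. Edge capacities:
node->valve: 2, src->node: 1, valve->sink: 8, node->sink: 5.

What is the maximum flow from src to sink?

1

Augment src->node->sink: bottleneck 1. Total 1.
No augmenting path remains in the residual graph.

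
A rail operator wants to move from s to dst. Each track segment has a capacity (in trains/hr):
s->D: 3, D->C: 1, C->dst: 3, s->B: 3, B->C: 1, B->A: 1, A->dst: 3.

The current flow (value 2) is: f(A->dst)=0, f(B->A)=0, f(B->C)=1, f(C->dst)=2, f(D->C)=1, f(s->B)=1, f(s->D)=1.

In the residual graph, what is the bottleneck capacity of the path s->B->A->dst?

Residual capacities along the path: s->B: 2, B->A: 1, A->dst: 3.
Minimum is 1.

1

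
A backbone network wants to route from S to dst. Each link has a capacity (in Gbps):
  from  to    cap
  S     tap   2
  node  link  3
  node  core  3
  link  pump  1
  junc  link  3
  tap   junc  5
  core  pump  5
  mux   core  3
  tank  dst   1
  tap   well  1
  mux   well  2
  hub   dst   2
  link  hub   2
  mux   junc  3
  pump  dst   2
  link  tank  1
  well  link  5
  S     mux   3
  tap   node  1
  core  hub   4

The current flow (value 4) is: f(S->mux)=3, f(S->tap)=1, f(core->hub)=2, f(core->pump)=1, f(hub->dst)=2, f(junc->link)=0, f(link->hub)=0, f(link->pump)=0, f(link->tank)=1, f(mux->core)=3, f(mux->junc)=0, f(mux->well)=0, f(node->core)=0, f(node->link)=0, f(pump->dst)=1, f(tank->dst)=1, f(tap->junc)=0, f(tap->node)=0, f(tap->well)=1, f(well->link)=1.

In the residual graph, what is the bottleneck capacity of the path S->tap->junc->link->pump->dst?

Residual capacities along the path: S->tap: 1, tap->junc: 5, junc->link: 3, link->pump: 1, pump->dst: 1.
Minimum is 1.

1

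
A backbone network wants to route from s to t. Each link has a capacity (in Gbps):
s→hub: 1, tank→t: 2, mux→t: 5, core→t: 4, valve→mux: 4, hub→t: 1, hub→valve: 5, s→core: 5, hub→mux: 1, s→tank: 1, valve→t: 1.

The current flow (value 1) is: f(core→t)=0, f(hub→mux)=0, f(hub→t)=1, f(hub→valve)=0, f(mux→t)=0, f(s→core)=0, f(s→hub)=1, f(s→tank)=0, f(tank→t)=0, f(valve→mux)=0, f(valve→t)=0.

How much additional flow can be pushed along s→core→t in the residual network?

Residual capacities along the path: s→core: 5, core→t: 4.
Minimum is 4.

4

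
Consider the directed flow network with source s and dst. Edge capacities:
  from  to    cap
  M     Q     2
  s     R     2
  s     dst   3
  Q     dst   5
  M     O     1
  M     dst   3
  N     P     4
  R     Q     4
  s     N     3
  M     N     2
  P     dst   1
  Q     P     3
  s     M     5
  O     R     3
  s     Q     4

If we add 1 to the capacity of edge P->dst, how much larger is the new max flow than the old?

1

Original max flow = 12.
After raising cap(P->dst), augmenting paths through that edge carry 1 more unit.
New max flow = 13. Increase = 1.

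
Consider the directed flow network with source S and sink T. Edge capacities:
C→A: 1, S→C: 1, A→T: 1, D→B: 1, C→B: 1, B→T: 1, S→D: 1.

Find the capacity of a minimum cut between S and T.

Max flow = 2 (via 2 augmenting paths).
In the residual at optimum, the set reachable from S is {S}.
Cut edges: S→D (cap 1), S→C (cap 1). Sum = 2.

2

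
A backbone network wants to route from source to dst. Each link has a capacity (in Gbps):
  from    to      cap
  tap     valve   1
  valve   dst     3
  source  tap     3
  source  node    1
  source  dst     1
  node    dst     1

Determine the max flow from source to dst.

Augment source→dst: bottleneck 1. Total 1.
Augment source→node→dst: bottleneck 1. Total 2.
Augment source→tap→valve→dst: bottleneck 1. Total 3.
No augmenting path remains in the residual graph.

3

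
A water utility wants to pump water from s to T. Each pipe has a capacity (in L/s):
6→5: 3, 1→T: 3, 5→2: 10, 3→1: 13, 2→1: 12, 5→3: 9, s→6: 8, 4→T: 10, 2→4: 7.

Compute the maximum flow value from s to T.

Augment s→6→5→3→1→T: bottleneck 3. Total 3.
No augmenting path remains in the residual graph.

3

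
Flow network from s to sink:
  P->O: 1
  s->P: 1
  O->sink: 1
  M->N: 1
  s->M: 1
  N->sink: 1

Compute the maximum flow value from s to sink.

2

Augment s->P->O->sink: bottleneck 1. Total 1.
Augment s->M->N->sink: bottleneck 1. Total 2.
No augmenting path remains in the residual graph.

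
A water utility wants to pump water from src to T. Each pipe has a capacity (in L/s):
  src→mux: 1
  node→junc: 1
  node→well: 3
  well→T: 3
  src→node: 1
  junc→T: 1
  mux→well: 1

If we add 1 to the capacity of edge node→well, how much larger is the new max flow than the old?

Original max flow = 2.
Edge node→well does not cross the min cut (source side {src}), so extra capacity there cannot help.
New max flow = 2. Increase = 0.

0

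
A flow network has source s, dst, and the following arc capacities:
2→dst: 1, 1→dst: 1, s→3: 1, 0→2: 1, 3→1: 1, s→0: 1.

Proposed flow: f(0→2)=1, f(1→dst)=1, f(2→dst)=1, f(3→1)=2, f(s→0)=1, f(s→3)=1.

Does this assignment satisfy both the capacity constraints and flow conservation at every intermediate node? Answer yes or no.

Capacity violated on 3→1: flow 2 > capacity 1.

No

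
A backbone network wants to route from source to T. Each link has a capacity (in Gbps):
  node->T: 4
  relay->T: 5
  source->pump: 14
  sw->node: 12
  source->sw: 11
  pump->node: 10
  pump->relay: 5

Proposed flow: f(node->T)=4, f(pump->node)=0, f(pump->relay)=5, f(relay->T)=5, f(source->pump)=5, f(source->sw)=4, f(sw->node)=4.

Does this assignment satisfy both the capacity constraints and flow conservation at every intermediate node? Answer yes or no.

Every edge has 0 ≤ f(e) ≤ cap(e).
At each intermediate node, inflow equals outflow.

Yes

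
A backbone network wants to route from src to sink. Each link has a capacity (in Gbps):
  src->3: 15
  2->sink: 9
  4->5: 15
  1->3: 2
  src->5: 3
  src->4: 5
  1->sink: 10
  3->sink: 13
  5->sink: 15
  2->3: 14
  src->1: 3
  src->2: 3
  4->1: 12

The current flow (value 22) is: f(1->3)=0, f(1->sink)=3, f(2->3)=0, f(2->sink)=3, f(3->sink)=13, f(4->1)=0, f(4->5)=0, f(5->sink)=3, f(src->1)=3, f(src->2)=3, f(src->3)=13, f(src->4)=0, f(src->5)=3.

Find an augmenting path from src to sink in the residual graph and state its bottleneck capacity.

src->4->5->sink, bottleneck 5

Residual along src->4->5->sink: src->4: 5, 4->5: 15, 5->sink: 12.
Bottleneck = min = 5.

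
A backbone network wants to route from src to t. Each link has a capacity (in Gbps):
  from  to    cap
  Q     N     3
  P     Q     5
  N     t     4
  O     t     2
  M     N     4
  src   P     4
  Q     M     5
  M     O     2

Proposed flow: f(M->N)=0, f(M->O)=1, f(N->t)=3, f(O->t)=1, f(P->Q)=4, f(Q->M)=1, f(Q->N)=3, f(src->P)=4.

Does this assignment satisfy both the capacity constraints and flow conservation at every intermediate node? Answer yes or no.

Yes

Every edge has 0 ≤ f(e) ≤ cap(e).
At each intermediate node, inflow equals outflow.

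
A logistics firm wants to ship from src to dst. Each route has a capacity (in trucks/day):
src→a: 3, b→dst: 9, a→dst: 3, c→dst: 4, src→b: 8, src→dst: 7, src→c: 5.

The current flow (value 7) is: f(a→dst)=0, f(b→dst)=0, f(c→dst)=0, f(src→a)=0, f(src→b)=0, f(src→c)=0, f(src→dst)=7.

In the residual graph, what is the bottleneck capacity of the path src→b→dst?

Residual capacities along the path: src→b: 8, b→dst: 9.
Minimum is 8.

8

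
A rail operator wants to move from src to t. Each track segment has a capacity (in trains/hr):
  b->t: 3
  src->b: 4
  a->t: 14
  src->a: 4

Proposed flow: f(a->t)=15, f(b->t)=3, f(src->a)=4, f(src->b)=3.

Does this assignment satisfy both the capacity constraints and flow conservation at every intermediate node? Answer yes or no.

Capacity violated on a->t: flow 15 > capacity 14.

No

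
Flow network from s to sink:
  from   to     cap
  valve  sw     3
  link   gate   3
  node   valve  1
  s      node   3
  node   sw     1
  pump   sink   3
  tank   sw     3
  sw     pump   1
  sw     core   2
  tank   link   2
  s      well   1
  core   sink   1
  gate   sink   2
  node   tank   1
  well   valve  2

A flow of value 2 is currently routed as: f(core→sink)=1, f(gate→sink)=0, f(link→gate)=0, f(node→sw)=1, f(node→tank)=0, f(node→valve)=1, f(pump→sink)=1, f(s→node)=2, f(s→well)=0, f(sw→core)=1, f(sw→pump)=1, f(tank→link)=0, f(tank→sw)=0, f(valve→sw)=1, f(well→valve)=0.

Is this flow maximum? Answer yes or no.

No

Residual path s→node→tank→link→gate→sink has bottleneck 1 > 0.
Pushing 1 along it raises the flow to 3, so the given flow is not maximum.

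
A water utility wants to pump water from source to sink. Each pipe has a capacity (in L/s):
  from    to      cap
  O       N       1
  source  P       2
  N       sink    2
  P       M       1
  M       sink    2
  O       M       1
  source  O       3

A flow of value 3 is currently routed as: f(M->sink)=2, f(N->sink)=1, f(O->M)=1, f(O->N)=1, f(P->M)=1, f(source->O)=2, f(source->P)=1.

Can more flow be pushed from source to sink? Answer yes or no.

Residual reachable from source: {O, P, source}; sink is not reachable.
Saturated cut: O->N, O->M, P->M with total capacity 3 = current flow value. Flow is maximum.

No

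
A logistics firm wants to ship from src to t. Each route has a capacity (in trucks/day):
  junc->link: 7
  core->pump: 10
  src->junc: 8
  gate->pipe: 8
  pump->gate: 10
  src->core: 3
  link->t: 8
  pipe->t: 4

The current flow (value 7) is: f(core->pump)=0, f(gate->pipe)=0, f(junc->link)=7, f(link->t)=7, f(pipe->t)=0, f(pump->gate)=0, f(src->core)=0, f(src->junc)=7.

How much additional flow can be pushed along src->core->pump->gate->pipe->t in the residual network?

3

Residual capacities along the path: src->core: 3, core->pump: 10, pump->gate: 10, gate->pipe: 8, pipe->t: 4.
Minimum is 3.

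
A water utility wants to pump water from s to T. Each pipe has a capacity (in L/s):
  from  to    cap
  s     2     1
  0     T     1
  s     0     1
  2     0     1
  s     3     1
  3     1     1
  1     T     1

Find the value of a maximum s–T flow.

2

Augment s→0→T: bottleneck 1. Total 1.
Augment s→3→1→T: bottleneck 1. Total 2.
No augmenting path remains in the residual graph.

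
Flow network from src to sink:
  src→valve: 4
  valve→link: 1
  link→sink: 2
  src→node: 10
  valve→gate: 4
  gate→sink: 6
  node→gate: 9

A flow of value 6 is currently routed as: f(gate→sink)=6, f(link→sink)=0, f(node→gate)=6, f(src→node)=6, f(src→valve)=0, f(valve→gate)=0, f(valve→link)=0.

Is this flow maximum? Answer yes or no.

Residual path src→valve→link→sink has bottleneck 1 > 0.
Pushing 1 along it raises the flow to 7, so the given flow is not maximum.

No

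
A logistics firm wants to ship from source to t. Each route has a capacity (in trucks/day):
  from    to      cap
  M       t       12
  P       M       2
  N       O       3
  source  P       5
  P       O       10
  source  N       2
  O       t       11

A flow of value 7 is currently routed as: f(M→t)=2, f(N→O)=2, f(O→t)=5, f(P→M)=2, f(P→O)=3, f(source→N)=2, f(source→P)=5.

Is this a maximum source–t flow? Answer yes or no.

Yes

Residual reachable from source: {source}; t is not reachable.
Saturated cut: source→P, source→N with total capacity 7 = current flow value. Flow is maximum.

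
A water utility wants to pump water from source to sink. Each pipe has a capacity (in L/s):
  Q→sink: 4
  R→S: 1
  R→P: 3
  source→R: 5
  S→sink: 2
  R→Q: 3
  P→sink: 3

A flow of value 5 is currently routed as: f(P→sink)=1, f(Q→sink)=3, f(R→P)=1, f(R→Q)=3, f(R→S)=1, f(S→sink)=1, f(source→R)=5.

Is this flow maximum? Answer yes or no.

Residual reachable from source: {source}; sink is not reachable.
Saturated cut: source→R with total capacity 5 = current flow value. Flow is maximum.

Yes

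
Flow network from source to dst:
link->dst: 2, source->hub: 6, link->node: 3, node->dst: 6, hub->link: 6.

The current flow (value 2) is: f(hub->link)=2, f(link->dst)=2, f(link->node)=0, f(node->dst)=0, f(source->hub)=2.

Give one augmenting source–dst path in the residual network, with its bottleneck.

source->hub->link->node->dst, bottleneck 3

Residual along source->hub->link->node->dst: source->hub: 4, hub->link: 4, link->node: 3, node->dst: 6.
Bottleneck = min = 3.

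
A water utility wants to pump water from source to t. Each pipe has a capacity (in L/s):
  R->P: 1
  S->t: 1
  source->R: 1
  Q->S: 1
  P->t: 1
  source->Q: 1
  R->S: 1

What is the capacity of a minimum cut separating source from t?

Max flow = 2 (via 2 augmenting paths).
In the residual at optimum, the set reachable from source is {source}.
Cut edges: source->Q (cap 1), source->R (cap 1). Sum = 2.

2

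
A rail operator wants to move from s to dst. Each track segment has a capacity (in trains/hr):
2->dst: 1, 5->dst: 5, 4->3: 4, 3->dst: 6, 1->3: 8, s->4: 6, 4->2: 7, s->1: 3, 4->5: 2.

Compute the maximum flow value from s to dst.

9

Augment s->1->3->dst: bottleneck 3. Total 3.
Augment s->4->3->dst: bottleneck 3. Total 6.
Augment s->4->2->dst: bottleneck 1. Total 7.
Augment s->4->5->dst: bottleneck 2. Total 9.
No augmenting path remains in the residual graph.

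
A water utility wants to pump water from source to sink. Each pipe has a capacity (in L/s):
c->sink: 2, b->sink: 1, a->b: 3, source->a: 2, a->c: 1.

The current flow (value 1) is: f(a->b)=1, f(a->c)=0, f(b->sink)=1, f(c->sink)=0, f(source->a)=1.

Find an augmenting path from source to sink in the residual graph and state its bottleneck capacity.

source->a->c->sink, bottleneck 1

Residual along source->a->c->sink: source->a: 1, a->c: 1, c->sink: 2.
Bottleneck = min = 1.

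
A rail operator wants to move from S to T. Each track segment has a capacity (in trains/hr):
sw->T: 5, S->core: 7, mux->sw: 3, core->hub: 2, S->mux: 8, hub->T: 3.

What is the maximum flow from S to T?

5

Augment S->core->hub->T: bottleneck 2. Total 2.
Augment S->mux->sw->T: bottleneck 3. Total 5.
No augmenting path remains in the residual graph.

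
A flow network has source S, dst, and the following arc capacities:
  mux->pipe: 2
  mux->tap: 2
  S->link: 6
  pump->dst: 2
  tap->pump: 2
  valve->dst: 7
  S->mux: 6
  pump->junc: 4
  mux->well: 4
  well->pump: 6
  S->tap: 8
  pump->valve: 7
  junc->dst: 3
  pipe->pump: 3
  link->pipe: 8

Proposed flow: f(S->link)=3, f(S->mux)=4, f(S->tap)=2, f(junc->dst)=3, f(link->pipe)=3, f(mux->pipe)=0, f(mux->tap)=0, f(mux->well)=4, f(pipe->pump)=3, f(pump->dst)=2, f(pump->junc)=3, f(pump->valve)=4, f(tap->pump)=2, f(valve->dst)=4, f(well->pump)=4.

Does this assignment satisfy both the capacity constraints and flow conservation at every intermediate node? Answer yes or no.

Every edge has 0 ≤ f(e) ≤ cap(e).
At each intermediate node, inflow equals outflow.

Yes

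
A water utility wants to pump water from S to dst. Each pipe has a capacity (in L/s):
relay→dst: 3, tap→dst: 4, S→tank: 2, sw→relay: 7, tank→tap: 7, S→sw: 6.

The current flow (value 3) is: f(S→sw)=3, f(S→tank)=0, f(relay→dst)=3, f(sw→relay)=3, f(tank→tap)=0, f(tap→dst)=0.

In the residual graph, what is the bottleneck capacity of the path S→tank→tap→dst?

2

Residual capacities along the path: S→tank: 2, tank→tap: 7, tap→dst: 4.
Minimum is 2.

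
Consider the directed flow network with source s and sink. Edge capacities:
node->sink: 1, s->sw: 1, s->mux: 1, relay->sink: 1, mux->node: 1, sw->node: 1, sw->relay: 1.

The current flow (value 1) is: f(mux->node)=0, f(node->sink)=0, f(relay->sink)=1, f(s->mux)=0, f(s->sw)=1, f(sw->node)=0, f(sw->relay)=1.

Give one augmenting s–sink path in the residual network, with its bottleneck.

Residual along s->mux->node->sink: s->mux: 1, mux->node: 1, node->sink: 1.
Bottleneck = min = 1.

s->mux->node->sink, bottleneck 1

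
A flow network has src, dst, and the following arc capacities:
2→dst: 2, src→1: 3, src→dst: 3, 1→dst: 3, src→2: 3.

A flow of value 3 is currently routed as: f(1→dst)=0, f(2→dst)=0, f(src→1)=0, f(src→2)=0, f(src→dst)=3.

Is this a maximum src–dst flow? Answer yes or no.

Residual path src→2→dst has bottleneck 2 > 0.
Pushing 2 along it raises the flow to 5, so the given flow is not maximum.

No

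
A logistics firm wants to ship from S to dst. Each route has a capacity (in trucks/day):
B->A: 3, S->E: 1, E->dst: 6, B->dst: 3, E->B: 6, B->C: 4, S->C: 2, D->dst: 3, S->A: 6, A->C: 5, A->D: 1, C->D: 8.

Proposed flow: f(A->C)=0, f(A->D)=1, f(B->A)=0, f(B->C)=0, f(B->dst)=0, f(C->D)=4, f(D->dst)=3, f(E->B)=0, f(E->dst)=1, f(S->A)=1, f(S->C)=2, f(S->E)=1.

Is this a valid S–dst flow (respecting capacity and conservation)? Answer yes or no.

No

Conservation fails at C: inflow 2 ≠ outflow 4.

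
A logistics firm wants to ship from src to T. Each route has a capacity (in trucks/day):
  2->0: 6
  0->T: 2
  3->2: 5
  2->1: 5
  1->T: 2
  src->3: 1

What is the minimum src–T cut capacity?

Max flow = 1 (via 1 augmenting path).
In the residual at optimum, the set reachable from src is {src}.
Cut edges: src->3 (cap 1). Sum = 1.

1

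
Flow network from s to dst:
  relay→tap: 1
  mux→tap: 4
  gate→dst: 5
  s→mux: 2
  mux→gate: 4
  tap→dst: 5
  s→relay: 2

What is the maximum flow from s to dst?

3

Augment s→relay→tap→dst: bottleneck 1. Total 1.
Augment s→mux→tap→dst: bottleneck 2. Total 3.
No augmenting path remains in the residual graph.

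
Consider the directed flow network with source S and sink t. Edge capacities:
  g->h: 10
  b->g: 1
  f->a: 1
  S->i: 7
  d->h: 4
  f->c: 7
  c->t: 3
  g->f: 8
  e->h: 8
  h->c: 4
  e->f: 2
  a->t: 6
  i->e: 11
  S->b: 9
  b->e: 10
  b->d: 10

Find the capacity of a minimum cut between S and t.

4

Max flow = 4 (via 2 augmenting paths).
In the residual at optimum, the set reachable from S is {S, b, c, d, e, f, g, h, i}.
Cut edges: f->a (cap 1), c->t (cap 3). Sum = 4.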